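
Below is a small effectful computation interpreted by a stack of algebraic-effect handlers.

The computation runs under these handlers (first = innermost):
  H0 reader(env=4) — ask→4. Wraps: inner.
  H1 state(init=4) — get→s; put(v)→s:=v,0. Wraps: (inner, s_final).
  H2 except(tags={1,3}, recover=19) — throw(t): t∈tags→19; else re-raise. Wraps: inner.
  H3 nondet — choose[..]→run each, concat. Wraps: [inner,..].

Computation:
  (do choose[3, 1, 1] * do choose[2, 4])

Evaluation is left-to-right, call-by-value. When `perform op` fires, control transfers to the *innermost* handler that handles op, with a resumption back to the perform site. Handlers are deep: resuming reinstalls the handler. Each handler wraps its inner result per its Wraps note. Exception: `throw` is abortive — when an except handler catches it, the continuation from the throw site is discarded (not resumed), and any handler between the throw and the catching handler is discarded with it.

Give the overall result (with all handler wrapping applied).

Step-by-step:
choose[3, 1, 1] @ H3
  branch[0] choose=3:
    choose[2, 4] @ H3
      branch[0] choose=2:
        H0 returns 6
        H1 returns (6, 4)
        H2 returns (6, 4)
        H3 returns [(6, 4)]
      branch[1] choose=4:
        H0 returns 12
        H1 returns (12, 4)
        H2 returns (12, 4)
        H3 returns [(12, 4)]
  branch[1] choose=1:
    choose[2, 4] @ H3
      branch[0] choose=2:
        H0 returns 2
        H1 returns (2, 4)
        H2 returns (2, 4)
        H3 returns [(2, 4)]
      branch[1] choose=4:
        H0 returns 4
        H1 returns (4, 4)
        H2 returns (4, 4)
        H3 returns [(4, 4)]
  branch[2] choose=1:
    choose[2, 4] @ H3
      branch[0] choose=2:
        H0 returns 2
        H1 returns (2, 4)
        H2 returns (2, 4)
        H3 returns [(2, 4)]
      branch[1] choose=4:
        H0 returns 4
        H1 returns (4, 4)
        H2 returns (4, 4)
        H3 returns [(4, 4)]
= [(6, 4), (12, 4), (2, 4), (4, 4), (2, 4), (4, 4)]

Answer: [(6, 4), (12, 4), (2, 4), (4, 4), (2, 4), (4, 4)]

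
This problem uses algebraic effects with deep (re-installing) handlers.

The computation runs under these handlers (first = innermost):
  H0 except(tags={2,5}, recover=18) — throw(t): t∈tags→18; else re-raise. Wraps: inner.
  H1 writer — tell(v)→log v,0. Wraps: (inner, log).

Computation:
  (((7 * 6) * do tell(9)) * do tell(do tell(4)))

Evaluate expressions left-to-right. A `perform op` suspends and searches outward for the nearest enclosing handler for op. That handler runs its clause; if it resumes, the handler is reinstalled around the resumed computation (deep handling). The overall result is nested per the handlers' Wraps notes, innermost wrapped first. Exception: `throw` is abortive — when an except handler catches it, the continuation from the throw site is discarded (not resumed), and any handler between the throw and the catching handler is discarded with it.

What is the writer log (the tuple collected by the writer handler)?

Answer: (9, 4, 0)

Evaluation trace:
tell(9) @ H1 ⇒ log+=9
tell(4) @ H1 ⇒ log+=4
tell(0) @ H1 ⇒ log+=0
H0 returns 0
H1 returns (0, (9, 4, 0))
= (0, (9, 4, 0))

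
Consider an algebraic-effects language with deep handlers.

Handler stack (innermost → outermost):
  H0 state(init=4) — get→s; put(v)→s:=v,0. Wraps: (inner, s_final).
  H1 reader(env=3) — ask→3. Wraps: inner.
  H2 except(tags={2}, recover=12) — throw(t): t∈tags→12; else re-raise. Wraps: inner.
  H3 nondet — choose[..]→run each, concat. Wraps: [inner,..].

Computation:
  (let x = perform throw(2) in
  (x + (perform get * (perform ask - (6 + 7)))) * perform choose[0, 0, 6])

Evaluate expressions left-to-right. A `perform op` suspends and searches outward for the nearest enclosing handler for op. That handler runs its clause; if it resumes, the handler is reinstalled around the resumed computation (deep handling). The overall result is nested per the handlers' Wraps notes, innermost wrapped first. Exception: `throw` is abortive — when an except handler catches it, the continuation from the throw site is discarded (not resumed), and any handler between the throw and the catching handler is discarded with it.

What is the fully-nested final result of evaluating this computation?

Evaluation trace:
throw(2) @ H2 caught ⇒ 12
H3 returns [12]
= [12]

Answer: [12]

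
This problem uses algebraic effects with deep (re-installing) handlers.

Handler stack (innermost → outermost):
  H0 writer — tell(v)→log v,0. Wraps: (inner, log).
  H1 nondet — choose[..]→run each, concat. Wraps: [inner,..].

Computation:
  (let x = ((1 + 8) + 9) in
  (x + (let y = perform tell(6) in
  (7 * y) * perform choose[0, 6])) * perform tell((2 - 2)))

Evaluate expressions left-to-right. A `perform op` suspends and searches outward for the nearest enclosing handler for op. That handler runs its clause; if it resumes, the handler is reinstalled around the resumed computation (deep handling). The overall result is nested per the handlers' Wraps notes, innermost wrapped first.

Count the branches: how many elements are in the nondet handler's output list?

Working:
tell(6) @ H0 ⇒ log+=6
choose[0, 6] @ H1
  branch[0] choose=0:
    tell(0) @ H0 ⇒ log+=0
    H0 returns (0, (6, 0))
    H1 returns [(0, (6, 0))]
  branch[1] choose=6:
    tell(0) @ H0 ⇒ log+=0
    H0 returns (0, (6, 0))
    H1 returns [(0, (6, 0))]
= [(0, (6, 0)), (0, (6, 0))]

Answer: 2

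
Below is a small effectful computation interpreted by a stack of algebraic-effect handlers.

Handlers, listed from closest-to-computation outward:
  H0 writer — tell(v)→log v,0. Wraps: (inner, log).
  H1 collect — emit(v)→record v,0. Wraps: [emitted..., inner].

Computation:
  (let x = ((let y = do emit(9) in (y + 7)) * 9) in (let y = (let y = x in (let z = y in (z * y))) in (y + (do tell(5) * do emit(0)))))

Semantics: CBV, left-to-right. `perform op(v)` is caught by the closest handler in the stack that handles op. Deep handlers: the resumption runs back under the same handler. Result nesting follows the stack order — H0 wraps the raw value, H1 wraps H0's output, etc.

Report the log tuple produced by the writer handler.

Working:
emit(9) @ H1 ⇒ out+=9
tell(5) @ H0 ⇒ log+=5
emit(0) @ H1 ⇒ out+=0
H0 returns (3969, (5))
H1 returns [9, 0, (3969, (5))]
= [9, 0, (3969, (5))]

Answer: (5)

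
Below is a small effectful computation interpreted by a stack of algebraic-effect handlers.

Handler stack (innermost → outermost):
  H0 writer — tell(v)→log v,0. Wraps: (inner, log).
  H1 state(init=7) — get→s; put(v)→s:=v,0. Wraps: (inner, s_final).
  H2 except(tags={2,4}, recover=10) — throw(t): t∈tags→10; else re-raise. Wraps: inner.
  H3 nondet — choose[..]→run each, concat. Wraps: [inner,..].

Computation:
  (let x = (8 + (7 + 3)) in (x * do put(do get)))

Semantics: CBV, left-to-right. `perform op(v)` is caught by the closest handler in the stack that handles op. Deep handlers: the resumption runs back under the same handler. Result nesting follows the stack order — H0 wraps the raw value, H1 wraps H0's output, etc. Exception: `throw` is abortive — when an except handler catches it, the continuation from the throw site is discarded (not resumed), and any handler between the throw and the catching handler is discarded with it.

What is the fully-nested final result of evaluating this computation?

Answer: [((0, ()), 7)]

Evaluation trace:
get @ H1 ⇒ 7
put(7) @ H1 ⇒ s:=7
H0 returns (0, ())
H1 returns ((0, ()), 7)
H2 returns ((0, ()), 7)
H3 returns [((0, ()), 7)]
= [((0, ()), 7)]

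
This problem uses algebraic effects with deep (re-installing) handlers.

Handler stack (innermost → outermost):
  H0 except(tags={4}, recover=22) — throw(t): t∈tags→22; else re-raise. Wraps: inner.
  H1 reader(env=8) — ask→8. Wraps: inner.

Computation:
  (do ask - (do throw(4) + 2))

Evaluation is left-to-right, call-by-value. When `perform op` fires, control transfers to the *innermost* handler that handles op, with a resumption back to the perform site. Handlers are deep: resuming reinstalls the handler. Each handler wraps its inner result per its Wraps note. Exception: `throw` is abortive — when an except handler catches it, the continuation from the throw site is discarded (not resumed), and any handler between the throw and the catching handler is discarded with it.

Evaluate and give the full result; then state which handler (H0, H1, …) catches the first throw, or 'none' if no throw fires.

Answer: 22 ; first throw caught by: H0

Working:
ask @ H1 ⇒ 8
throw(4) @ H0 caught ⇒ 22
H1 returns 22
= 22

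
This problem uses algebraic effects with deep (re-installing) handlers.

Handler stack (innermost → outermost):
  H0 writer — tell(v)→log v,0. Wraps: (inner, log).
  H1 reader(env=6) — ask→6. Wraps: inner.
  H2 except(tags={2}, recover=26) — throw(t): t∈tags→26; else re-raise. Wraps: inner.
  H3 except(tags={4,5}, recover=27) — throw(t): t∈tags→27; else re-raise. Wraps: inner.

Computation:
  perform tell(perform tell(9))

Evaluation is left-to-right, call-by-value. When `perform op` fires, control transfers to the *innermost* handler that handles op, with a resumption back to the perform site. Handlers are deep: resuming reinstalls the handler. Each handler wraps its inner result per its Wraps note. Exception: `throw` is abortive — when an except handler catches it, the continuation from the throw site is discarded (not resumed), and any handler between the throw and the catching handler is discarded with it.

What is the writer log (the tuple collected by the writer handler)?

Answer: (9, 0)

Evaluation trace:
tell(9) @ H0 ⇒ log+=9
tell(0) @ H0 ⇒ log+=0
H0 returns (0, (9, 0))
H1 returns (0, (9, 0))
H2 returns (0, (9, 0))
H3 returns (0, (9, 0))
= (0, (9, 0))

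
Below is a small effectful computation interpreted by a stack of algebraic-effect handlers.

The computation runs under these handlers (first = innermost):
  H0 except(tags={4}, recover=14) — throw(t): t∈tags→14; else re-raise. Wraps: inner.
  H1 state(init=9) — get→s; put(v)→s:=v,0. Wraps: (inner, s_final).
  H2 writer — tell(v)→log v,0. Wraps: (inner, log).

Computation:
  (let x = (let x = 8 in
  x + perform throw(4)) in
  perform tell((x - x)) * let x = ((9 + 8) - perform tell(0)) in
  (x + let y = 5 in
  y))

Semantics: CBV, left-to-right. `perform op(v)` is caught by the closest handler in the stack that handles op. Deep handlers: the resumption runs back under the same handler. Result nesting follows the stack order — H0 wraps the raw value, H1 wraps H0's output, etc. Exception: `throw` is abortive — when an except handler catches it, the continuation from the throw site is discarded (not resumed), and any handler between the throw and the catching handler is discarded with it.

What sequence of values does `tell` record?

Evaluation trace:
throw(4) @ H0 caught ⇒ 14
H1 returns (14, 9)
H2 returns ((14, 9), ())
= ((14, 9), ())

Answer: ()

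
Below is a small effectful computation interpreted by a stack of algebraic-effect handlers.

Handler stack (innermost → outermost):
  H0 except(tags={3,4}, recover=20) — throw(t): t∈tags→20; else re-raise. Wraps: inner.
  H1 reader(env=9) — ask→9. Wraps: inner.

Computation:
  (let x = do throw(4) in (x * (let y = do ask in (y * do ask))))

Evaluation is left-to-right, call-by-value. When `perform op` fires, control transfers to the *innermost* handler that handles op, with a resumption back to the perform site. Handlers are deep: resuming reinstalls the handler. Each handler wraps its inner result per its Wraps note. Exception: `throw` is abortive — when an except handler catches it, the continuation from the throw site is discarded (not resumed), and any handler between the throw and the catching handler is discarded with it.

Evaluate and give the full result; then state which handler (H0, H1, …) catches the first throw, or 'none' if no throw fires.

Answer: 20 ; first throw caught by: H0

Evaluation trace:
throw(4) @ H0 caught ⇒ 20
H1 returns 20
= 20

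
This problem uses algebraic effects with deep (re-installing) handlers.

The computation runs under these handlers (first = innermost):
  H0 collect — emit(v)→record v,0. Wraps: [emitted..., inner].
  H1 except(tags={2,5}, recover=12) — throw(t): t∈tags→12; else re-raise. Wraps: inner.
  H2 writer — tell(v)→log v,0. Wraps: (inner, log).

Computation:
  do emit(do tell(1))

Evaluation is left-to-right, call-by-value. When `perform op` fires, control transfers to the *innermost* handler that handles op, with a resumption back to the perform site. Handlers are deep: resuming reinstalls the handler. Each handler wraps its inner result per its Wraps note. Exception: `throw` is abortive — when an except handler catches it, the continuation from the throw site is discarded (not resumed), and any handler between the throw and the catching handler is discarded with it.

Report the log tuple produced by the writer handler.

Evaluation trace:
tell(1) @ H2 ⇒ log+=1
emit(0) @ H0 ⇒ out+=0
H0 returns [0, 0]
H1 returns [0, 0]
H2 returns ([0, 0], (1))
= ([0, 0], (1))

Answer: (1)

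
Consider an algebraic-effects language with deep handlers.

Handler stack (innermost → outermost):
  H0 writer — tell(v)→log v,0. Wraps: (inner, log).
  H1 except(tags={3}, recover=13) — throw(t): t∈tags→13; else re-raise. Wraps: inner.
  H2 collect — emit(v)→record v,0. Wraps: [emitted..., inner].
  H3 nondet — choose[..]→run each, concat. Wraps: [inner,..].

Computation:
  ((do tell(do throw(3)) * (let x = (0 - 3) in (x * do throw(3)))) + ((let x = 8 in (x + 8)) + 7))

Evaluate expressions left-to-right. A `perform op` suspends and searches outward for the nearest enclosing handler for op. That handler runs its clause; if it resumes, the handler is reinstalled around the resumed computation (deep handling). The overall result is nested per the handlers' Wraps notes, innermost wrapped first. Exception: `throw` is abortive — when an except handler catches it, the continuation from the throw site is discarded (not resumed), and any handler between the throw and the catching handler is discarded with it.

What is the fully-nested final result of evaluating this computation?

Working:
throw(3) @ H1 caught ⇒ 13
H2 returns [13]
H3 returns [[13]]
= [[13]]

Answer: [[13]]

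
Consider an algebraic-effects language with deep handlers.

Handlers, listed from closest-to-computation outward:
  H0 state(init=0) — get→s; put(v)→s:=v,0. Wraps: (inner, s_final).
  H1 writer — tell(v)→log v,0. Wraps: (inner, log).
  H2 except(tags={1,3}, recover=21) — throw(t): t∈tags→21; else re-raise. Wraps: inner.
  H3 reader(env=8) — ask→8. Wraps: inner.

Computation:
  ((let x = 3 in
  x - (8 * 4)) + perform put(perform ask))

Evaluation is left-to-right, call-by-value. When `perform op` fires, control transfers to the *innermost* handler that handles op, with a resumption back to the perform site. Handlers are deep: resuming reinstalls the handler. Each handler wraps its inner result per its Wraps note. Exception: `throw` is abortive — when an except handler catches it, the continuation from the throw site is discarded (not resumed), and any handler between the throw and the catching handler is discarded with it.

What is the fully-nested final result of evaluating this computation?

Working:
ask @ H3 ⇒ 8
put(8) @ H0 ⇒ s:=8
H0 returns (-29, 8)
H1 returns ((-29, 8), ())
H2 returns ((-29, 8), ())
H3 returns ((-29, 8), ())
= ((-29, 8), ())

Answer: ((-29, 8), ())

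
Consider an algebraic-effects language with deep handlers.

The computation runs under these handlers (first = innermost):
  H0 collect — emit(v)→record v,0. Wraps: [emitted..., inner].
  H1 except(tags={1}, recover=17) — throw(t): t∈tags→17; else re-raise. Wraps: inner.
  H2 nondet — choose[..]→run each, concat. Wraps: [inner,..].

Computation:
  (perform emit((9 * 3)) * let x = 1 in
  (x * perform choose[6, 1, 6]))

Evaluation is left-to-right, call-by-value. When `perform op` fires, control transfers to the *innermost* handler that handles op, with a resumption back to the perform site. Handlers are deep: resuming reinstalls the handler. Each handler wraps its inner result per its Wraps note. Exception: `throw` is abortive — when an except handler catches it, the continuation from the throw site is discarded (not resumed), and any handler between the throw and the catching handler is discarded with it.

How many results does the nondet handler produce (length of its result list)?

Answer: 3

Working:
emit(27) @ H0 ⇒ out+=27
choose[6, 1, 6] @ H2
  branch[0] choose=6:
    H0 returns [27, 0]
    H1 returns [27, 0]
    H2 returns [[27, 0]]
  branch[1] choose=1:
    H0 returns [27, 0]
    H1 returns [27, 0]
    H2 returns [[27, 0]]
  branch[2] choose=6:
    H0 returns [27, 0]
    H1 returns [27, 0]
    H2 returns [[27, 0]]
= [[27, 0], [27, 0], [27, 0]]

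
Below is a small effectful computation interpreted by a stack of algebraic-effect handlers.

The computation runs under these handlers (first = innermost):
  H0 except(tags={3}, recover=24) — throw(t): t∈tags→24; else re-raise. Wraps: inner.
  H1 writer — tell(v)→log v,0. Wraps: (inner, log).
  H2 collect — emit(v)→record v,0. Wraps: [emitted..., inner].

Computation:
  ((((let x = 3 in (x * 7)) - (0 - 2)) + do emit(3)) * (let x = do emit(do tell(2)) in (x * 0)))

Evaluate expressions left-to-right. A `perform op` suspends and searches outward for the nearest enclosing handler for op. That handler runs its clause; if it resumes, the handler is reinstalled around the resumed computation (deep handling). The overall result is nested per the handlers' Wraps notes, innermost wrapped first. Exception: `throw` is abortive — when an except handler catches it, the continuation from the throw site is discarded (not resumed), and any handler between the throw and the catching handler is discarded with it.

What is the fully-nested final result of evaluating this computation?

Answer: [3, 0, (0, (2))]

Step-by-step:
emit(3) @ H2 ⇒ out+=3
tell(2) @ H1 ⇒ log+=2
emit(0) @ H2 ⇒ out+=0
H0 returns 0
H1 returns (0, (2))
H2 returns [3, 0, (0, (2))]
= [3, 0, (0, (2))]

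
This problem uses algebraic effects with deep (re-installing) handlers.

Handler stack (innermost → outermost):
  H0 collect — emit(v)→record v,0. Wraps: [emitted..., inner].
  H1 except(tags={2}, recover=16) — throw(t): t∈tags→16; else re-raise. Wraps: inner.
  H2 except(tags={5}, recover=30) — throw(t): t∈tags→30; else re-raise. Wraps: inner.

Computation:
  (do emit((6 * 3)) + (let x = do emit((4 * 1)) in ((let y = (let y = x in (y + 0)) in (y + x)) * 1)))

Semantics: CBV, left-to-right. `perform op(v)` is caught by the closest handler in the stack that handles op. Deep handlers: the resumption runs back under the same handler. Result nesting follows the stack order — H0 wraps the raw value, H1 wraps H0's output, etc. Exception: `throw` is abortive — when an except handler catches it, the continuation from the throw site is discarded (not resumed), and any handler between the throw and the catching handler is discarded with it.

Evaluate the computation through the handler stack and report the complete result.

Answer: [18, 4, 0]

Evaluation trace:
emit(18) @ H0 ⇒ out+=18
emit(4) @ H0 ⇒ out+=4
H0 returns [18, 4, 0]
H1 returns [18, 4, 0]
H2 returns [18, 4, 0]
= [18, 4, 0]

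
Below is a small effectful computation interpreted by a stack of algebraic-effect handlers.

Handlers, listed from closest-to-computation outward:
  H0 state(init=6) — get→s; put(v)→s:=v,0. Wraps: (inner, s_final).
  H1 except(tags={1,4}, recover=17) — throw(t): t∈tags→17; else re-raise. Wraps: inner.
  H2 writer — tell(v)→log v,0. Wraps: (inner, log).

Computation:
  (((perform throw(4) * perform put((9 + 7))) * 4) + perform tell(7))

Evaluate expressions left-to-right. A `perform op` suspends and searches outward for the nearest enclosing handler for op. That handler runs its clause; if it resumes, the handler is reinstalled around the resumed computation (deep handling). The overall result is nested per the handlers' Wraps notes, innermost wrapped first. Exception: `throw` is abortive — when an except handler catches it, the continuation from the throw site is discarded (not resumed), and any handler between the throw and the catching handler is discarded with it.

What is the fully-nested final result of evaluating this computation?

Answer: (17, ())

Working:
throw(4) @ H1 caught ⇒ 17
H2 returns (17, ())
= (17, ())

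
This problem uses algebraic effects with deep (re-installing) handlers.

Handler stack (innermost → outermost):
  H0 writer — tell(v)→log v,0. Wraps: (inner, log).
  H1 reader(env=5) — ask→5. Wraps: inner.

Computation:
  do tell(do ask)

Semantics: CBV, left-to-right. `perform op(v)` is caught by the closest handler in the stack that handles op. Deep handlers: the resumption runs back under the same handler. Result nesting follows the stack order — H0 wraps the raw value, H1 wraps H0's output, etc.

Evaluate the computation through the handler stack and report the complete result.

Answer: (0, (5))

Evaluation trace:
ask @ H1 ⇒ 5
tell(5) @ H0 ⇒ log+=5
H0 returns (0, (5))
H1 returns (0, (5))
= (0, (5))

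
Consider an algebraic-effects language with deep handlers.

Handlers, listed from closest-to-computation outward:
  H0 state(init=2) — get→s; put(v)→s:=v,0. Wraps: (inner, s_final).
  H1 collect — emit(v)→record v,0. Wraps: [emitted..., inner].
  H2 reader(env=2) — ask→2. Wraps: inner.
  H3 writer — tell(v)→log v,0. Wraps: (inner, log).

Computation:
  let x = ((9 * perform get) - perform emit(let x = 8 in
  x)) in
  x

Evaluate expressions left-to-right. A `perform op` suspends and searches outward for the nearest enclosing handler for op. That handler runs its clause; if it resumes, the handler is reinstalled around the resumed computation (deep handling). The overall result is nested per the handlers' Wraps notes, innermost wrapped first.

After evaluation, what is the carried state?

Answer: 2

Evaluation trace:
get @ H0 ⇒ 2
emit(8) @ H1 ⇒ out+=8
H0 returns (18, 2)
H1 returns [8, (18, 2)]
H2 returns [8, (18, 2)]
H3 returns ([8, (18, 2)], ())
= ([8, (18, 2)], ())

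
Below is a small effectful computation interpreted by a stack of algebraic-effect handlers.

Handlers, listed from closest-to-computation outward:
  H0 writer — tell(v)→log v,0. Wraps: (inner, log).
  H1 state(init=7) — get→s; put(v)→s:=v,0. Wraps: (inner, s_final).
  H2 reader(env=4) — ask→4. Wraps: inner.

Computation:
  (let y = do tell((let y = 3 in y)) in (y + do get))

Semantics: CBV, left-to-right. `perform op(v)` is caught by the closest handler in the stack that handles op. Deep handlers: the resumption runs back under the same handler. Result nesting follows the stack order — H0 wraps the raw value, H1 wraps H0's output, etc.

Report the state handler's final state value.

Answer: 7

Working:
tell(3) @ H0 ⇒ log+=3
get @ H1 ⇒ 7
H0 returns (7, (3))
H1 returns ((7, (3)), 7)
H2 returns ((7, (3)), 7)
= ((7, (3)), 7)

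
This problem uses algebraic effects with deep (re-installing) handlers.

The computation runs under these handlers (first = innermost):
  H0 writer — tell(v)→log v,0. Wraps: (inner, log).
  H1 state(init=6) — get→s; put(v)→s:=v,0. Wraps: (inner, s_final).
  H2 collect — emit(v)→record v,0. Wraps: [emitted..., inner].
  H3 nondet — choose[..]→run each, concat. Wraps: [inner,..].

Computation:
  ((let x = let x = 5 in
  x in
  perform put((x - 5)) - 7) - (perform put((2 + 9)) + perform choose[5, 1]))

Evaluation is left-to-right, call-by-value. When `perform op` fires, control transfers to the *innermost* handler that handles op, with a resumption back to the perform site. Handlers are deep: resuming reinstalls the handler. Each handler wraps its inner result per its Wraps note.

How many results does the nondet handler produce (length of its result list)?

Evaluation trace:
put(0) @ H1 ⇒ s:=0
put(11) @ H1 ⇒ s:=11
choose[5, 1] @ H3
  branch[0] choose=5:
    H0 returns (-12, ())
    H1 returns ((-12, ()), 11)
    H2 returns [((-12, ()), 11)]
    H3 returns [[((-12, ()), 11)]]
  branch[1] choose=1:
    H0 returns (-8, ())
    H1 returns ((-8, ()), 11)
    H2 returns [((-8, ()), 11)]
    H3 returns [[((-8, ()), 11)]]
= [[((-12, ()), 11)], [((-8, ()), 11)]]

Answer: 2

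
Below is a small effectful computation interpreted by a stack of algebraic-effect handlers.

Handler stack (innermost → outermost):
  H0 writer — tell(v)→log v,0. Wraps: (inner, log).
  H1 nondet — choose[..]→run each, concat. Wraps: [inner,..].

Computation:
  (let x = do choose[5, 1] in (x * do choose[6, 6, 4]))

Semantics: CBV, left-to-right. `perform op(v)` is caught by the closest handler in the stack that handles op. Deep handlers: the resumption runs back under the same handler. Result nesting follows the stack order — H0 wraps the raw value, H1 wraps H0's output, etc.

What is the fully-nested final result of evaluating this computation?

Step-by-step:
choose[5, 1] @ H1
  branch[0] choose=5:
    choose[6, 6, 4] @ H1
      branch[0] choose=6:
        H0 returns (30, ())
        H1 returns [(30, ())]
      branch[1] choose=6:
        H0 returns (30, ())
        H1 returns [(30, ())]
      branch[2] choose=4:
        H0 returns (20, ())
        H1 returns [(20, ())]
  branch[1] choose=1:
    choose[6, 6, 4] @ H1
      branch[0] choose=6:
        H0 returns (6, ())
        H1 returns [(6, ())]
      branch[1] choose=6:
        H0 returns (6, ())
        H1 returns [(6, ())]
      branch[2] choose=4:
        H0 returns (4, ())
        H1 returns [(4, ())]
= [(30, ()), (30, ()), (20, ()), (6, ()), (6, ()), (4, ())]

Answer: [(30, ()), (30, ()), (20, ()), (6, ()), (6, ()), (4, ())]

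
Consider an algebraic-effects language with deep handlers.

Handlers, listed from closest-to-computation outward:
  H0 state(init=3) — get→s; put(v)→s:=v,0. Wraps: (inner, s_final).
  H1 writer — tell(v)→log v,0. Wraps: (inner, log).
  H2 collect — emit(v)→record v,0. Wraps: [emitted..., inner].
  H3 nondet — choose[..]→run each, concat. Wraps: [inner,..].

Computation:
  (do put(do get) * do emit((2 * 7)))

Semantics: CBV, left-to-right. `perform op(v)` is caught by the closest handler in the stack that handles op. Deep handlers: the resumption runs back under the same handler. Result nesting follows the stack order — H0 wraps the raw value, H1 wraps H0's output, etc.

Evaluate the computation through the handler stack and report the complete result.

Step-by-step:
get @ H0 ⇒ 3
put(3) @ H0 ⇒ s:=3
emit(14) @ H2 ⇒ out+=14
H0 returns (0, 3)
H1 returns ((0, 3), ())
H2 returns [14, ((0, 3), ())]
H3 returns [[14, ((0, 3), ())]]
= [[14, ((0, 3), ())]]

Answer: [[14, ((0, 3), ())]]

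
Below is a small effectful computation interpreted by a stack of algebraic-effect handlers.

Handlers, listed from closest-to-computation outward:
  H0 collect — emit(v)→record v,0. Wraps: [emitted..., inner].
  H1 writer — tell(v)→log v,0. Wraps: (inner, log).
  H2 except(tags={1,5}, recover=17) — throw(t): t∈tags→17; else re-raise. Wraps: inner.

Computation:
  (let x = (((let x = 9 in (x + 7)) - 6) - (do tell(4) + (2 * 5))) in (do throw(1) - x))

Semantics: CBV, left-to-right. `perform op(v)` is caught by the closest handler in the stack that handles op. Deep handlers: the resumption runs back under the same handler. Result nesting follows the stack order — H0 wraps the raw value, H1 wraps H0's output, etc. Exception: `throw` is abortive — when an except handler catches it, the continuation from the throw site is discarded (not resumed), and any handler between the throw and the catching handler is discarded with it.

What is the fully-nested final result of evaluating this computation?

Step-by-step:
tell(4) @ H1 ⇒ log+=4
throw(1) @ H2 caught ⇒ 17
= 17

Answer: 17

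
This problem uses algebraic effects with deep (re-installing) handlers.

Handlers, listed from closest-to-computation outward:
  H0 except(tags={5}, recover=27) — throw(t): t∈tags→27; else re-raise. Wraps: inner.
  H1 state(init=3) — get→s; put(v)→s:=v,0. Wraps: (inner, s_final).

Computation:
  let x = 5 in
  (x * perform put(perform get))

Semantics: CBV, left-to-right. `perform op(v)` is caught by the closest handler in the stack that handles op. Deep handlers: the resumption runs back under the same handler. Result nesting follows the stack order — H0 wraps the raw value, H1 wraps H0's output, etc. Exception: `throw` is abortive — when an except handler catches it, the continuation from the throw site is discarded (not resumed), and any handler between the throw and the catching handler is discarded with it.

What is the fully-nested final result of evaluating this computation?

Working:
get @ H1 ⇒ 3
put(3) @ H1 ⇒ s:=3
H0 returns 0
H1 returns (0, 3)
= (0, 3)

Answer: (0, 3)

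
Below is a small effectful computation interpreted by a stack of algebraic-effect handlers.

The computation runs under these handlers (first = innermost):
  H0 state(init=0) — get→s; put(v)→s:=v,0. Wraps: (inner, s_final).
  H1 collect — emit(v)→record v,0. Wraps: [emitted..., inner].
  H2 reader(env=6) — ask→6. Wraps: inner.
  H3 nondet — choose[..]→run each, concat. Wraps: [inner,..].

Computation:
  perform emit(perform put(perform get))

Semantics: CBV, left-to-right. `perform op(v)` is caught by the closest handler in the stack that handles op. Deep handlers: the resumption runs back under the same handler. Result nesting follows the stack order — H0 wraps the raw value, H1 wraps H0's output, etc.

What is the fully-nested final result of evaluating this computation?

Answer: [[0, (0, 0)]]

Working:
get @ H0 ⇒ 0
put(0) @ H0 ⇒ s:=0
emit(0) @ H1 ⇒ out+=0
H0 returns (0, 0)
H1 returns [0, (0, 0)]
H2 returns [0, (0, 0)]
H3 returns [[0, (0, 0)]]
= [[0, (0, 0)]]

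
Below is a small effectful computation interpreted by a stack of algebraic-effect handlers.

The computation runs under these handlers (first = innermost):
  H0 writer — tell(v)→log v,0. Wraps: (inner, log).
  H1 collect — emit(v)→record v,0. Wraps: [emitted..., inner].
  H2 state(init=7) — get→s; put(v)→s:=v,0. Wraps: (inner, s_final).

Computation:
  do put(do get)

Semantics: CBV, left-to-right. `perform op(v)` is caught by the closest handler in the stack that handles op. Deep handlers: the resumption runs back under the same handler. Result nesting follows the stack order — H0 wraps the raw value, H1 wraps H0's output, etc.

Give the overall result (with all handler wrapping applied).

Answer: ([(0, ())], 7)

Working:
get @ H2 ⇒ 7
put(7) @ H2 ⇒ s:=7
H0 returns (0, ())
H1 returns [(0, ())]
H2 returns ([(0, ())], 7)
= ([(0, ())], 7)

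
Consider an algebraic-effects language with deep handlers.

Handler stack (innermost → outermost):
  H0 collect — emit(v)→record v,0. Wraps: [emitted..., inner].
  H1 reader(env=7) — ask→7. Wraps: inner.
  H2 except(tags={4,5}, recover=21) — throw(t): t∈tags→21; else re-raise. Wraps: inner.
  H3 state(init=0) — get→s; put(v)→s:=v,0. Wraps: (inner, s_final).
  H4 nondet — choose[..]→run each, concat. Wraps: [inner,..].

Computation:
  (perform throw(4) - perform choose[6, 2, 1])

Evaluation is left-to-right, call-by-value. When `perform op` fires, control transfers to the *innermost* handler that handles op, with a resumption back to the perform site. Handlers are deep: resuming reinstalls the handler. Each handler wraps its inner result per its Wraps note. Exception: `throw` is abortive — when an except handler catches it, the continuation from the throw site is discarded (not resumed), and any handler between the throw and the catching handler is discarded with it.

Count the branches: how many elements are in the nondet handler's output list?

Working:
throw(4) @ H2 caught ⇒ 21
H3 returns (21, 0)
H4 returns [(21, 0)]
= [(21, 0)]

Answer: 1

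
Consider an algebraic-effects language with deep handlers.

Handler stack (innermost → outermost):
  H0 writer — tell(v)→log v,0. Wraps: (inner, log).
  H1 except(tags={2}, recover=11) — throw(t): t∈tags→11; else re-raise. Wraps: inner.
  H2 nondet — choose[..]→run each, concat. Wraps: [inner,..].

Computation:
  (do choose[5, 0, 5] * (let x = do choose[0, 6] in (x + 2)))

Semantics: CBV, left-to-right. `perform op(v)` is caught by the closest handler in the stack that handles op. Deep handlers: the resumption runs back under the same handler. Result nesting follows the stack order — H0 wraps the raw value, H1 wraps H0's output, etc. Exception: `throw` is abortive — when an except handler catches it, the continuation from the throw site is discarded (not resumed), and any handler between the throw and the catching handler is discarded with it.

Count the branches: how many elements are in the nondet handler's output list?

Step-by-step:
choose[5, 0, 5] @ H2
  branch[0] choose=5:
    choose[0, 6] @ H2
      branch[0] choose=0:
        H0 returns (10, ())
        H1 returns (10, ())
        H2 returns [(10, ())]
      branch[1] choose=6:
        H0 returns (40, ())
        H1 returns (40, ())
        H2 returns [(40, ())]
  branch[1] choose=0:
    choose[0, 6] @ H2
      branch[0] choose=0:
        H0 returns (0, ())
        H1 returns (0, ())
        H2 returns [(0, ())]
      branch[1] choose=6:
        H0 returns (0, ())
        H1 returns (0, ())
        H2 returns [(0, ())]
  branch[2] choose=5:
    choose[0, 6] @ H2
      branch[0] choose=0:
        H0 returns (10, ())
        H1 returns (10, ())
        H2 returns [(10, ())]
      branch[1] choose=6:
        H0 returns (40, ())
        H1 returns (40, ())
        H2 returns [(40, ())]
= [(10, ()), (40, ()), (0, ()), (0, ()), (10, ()), (40, ())]

Answer: 6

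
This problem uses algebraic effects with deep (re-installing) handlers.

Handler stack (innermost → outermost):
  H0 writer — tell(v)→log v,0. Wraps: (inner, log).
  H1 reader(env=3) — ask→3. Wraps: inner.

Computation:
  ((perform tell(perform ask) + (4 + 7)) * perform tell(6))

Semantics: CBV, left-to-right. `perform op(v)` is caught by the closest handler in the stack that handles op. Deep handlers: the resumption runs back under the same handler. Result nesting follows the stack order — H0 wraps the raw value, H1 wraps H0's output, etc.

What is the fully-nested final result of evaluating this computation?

Step-by-step:
ask @ H1 ⇒ 3
tell(3) @ H0 ⇒ log+=3
tell(6) @ H0 ⇒ log+=6
H0 returns (0, (3, 6))
H1 returns (0, (3, 6))
= (0, (3, 6))

Answer: (0, (3, 6))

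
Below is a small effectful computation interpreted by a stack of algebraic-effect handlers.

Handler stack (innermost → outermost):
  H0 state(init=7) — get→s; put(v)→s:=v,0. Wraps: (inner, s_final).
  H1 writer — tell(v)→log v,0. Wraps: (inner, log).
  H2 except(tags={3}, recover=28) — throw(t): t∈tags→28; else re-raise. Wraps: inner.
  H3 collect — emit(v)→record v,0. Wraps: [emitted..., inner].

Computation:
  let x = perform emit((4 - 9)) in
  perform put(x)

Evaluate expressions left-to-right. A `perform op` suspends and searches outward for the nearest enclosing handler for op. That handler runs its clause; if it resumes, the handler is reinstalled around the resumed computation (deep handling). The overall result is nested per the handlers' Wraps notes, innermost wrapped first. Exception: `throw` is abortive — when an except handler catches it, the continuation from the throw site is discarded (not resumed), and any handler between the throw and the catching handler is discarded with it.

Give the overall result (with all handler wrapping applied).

Working:
emit(-5) @ H3 ⇒ out+=-5
put(0) @ H0 ⇒ s:=0
H0 returns (0, 0)
H1 returns ((0, 0), ())
H2 returns ((0, 0), ())
H3 returns [-5, ((0, 0), ())]
= [-5, ((0, 0), ())]

Answer: [-5, ((0, 0), ())]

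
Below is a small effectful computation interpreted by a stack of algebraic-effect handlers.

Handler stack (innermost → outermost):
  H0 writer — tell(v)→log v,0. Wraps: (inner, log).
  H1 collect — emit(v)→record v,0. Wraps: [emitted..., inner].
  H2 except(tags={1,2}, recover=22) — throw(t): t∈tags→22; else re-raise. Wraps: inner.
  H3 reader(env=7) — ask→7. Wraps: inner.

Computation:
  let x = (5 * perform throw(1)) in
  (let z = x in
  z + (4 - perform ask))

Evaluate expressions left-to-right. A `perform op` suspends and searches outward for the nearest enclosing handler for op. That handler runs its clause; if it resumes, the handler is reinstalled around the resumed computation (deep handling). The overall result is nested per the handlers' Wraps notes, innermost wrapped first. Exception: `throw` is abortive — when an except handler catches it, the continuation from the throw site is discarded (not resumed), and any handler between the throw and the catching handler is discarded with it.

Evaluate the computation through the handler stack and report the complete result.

Working:
throw(1) @ H2 caught ⇒ 22
H3 returns 22
= 22

Answer: 22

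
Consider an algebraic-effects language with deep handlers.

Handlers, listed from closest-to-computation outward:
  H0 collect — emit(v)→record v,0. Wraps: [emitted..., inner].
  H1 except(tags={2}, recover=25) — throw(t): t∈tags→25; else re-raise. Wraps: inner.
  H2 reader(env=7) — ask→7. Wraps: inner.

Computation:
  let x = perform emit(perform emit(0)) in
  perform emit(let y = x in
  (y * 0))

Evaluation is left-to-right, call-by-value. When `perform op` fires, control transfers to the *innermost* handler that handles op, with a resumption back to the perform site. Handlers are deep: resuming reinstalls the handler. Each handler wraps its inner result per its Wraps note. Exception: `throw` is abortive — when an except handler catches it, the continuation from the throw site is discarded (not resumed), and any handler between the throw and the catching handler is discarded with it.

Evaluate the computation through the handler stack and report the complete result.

Answer: [0, 0, 0, 0]

Evaluation trace:
emit(0) @ H0 ⇒ out+=0
emit(0) @ H0 ⇒ out+=0
emit(0) @ H0 ⇒ out+=0
H0 returns [0, 0, 0, 0]
H1 returns [0, 0, 0, 0]
H2 returns [0, 0, 0, 0]
= [0, 0, 0, 0]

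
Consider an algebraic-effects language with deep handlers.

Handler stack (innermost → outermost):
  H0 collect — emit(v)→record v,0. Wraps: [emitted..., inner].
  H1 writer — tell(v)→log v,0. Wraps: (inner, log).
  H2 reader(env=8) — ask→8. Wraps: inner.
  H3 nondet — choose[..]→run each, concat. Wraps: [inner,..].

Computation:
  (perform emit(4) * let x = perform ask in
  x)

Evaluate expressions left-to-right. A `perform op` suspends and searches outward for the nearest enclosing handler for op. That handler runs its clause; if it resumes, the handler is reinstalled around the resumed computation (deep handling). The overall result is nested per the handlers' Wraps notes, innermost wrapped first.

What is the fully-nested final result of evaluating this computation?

Answer: [([4, 0], ())]

Evaluation trace:
emit(4) @ H0 ⇒ out+=4
ask @ H2 ⇒ 8
H0 returns [4, 0]
H1 returns ([4, 0], ())
H2 returns ([4, 0], ())
H3 returns [([4, 0], ())]
= [([4, 0], ())]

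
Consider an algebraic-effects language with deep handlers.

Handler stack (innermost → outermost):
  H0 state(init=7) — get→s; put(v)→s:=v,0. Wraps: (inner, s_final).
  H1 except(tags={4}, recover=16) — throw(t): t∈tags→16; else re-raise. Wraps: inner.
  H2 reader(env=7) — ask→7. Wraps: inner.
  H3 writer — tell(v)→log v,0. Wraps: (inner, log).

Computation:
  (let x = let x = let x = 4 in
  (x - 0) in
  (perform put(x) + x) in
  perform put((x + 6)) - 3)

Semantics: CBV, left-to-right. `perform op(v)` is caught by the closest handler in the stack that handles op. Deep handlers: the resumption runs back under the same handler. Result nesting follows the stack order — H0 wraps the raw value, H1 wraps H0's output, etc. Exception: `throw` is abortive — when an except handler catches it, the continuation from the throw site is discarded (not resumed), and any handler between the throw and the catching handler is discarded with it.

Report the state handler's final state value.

Evaluation trace:
put(4) @ H0 ⇒ s:=4
put(10) @ H0 ⇒ s:=10
H0 returns (-3, 10)
H1 returns (-3, 10)
H2 returns (-3, 10)
H3 returns ((-3, 10), ())
= ((-3, 10), ())

Answer: 10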